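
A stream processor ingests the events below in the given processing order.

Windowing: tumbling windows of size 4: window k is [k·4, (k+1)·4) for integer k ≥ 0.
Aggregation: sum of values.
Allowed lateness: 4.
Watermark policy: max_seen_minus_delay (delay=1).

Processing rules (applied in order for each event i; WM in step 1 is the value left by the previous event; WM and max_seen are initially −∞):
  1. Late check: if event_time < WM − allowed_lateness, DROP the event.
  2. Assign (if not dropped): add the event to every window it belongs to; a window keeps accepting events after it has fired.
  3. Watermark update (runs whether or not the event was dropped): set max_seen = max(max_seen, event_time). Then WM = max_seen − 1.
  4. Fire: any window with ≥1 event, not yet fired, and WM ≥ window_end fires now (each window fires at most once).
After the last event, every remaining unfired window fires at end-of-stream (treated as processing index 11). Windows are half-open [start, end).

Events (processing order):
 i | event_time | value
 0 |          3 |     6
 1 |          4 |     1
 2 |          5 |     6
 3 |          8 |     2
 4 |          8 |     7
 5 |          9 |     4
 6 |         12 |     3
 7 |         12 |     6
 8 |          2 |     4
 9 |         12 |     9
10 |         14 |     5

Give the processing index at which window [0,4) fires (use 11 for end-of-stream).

2

i=0 t=3 v=6: → [0,4); WM=2
i=1 t=4 v=1: → [4,8); WM=3
i=2 t=5 v=6: → [4,8); WM=4; [0,4) fires=6
i=3 t=8 v=2: → [8,12); WM=7
i=4 t=8 v=7: → [8,12); WM=7
i=5 t=9 v=4: → [8,12); WM=8; [4,8) fires=7
i=6 t=12 v=3: → [12,16); WM=11
i=7 t=12 v=6: → [12,16); WM=11
i=8 t=2 v=4: DROP (t<11-4); WM=11
i=9 t=12 v=9: → [12,16); WM=11
i=10 t=14 v=5: → [12,16); WM=13; [8,12) fires=13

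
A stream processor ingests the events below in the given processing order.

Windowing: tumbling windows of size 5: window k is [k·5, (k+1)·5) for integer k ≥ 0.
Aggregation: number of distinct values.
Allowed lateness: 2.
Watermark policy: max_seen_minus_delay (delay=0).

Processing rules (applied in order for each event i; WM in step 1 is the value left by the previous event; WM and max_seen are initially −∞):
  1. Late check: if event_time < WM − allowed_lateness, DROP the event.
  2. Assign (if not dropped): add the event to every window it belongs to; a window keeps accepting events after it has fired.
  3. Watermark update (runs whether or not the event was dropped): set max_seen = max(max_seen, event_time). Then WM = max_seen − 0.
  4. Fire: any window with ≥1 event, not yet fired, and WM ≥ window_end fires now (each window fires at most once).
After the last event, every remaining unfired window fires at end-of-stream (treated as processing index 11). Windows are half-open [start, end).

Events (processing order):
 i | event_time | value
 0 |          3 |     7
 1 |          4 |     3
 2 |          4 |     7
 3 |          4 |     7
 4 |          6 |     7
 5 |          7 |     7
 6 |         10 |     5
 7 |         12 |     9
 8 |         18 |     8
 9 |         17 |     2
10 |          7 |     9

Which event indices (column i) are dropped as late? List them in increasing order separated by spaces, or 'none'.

i=0 t=3 v=7: → [0,5); WM=3
i=1 t=4 v=3: → [0,5); WM=4
i=2 t=4 v=7: → [0,5); WM=4
i=3 t=4 v=7: → [0,5); WM=4
i=4 t=6 v=7: → [5,10); WM=6; [0,5) fires=2
i=5 t=7 v=7: → [5,10); WM=7
i=6 t=10 v=5: → [10,15); WM=10; [5,10) fires=1
i=7 t=12 v=9: → [10,15); WM=12
i=8 t=18 v=8: → [15,20); WM=18; [10,15) fires=2
i=9 t=17 v=2: → [15,20); WM=18
i=10 t=7 v=9: DROP (t<18-2); WM=18

10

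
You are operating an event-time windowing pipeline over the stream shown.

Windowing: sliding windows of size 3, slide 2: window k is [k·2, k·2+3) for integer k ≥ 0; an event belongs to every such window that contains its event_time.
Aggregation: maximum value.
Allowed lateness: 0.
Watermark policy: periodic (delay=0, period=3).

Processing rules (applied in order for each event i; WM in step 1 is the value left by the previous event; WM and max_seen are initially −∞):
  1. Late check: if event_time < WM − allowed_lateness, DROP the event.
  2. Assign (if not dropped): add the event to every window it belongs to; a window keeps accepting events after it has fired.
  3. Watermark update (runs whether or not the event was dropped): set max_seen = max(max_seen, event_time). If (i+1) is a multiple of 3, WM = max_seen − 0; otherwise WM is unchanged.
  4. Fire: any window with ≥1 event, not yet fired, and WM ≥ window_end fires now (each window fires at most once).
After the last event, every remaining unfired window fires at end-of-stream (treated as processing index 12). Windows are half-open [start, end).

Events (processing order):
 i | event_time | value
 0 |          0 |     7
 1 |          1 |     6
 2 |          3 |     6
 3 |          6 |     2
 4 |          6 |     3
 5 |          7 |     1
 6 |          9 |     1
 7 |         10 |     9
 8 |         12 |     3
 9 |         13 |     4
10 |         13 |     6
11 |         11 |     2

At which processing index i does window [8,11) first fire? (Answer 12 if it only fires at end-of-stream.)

i=0 t=0 v=7: → [0,3); WM=−∞
i=1 t=1 v=6: → [0,3); WM=−∞
i=2 t=3 v=6: → [2,5); WM=3; [0,3) fires=7
i=3 t=6 v=2: → [6,9),[4,7); WM=3
i=4 t=6 v=3: → [6,9),[4,7); WM=3
i=5 t=7 v=1: → [6,9); WM=7; [2,5) fires=6 [4,7) fires=3
i=6 t=9 v=1: → [8,11); WM=7
i=7 t=10 v=9: → [10,13),[8,11); WM=7
i=8 t=12 v=3: → [12,15),[10,13); WM=12; [6,9) fires=3 [8,11) fires=9
i=9 t=13 v=4: → [12,15); WM=12
i=10 t=13 v=6: → [12,15); WM=12
i=11 t=11 v=2: DROP (t<12-0); WM=13; [10,13) fires=9

8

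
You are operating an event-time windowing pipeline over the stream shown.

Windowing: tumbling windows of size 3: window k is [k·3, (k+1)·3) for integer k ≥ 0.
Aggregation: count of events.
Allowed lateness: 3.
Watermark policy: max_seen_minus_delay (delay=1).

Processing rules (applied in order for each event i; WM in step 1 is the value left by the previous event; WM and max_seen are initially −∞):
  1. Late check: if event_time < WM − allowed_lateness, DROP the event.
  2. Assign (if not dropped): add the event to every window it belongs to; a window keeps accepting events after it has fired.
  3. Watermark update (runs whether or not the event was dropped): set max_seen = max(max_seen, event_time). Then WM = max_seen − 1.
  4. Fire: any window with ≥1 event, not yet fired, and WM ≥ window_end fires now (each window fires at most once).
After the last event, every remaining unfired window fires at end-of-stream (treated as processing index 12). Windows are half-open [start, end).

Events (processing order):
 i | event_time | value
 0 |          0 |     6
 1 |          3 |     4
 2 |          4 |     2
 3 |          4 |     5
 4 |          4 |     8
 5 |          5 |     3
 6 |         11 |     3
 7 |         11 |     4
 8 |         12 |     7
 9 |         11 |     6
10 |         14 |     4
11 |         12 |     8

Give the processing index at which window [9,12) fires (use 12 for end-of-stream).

i=0 t=0 v=6: → [0,3); WM=-1
i=1 t=3 v=4: → [3,6); WM=2
i=2 t=4 v=2: → [3,6); WM=3; [0,3) fires=1
i=3 t=4 v=5: → [3,6); WM=3
i=4 t=4 v=8: → [3,6); WM=3
i=5 t=5 v=3: → [3,6); WM=4
i=6 t=11 v=3: → [9,12); WM=10; [3,6) fires=5
i=7 t=11 v=4: → [9,12); WM=10
i=8 t=12 v=7: → [12,15); WM=11
i=9 t=11 v=6: → [9,12); WM=11
i=10 t=14 v=4: → [12,15); WM=13; [9,12) fires=3
i=11 t=12 v=8: → [12,15); WM=13

10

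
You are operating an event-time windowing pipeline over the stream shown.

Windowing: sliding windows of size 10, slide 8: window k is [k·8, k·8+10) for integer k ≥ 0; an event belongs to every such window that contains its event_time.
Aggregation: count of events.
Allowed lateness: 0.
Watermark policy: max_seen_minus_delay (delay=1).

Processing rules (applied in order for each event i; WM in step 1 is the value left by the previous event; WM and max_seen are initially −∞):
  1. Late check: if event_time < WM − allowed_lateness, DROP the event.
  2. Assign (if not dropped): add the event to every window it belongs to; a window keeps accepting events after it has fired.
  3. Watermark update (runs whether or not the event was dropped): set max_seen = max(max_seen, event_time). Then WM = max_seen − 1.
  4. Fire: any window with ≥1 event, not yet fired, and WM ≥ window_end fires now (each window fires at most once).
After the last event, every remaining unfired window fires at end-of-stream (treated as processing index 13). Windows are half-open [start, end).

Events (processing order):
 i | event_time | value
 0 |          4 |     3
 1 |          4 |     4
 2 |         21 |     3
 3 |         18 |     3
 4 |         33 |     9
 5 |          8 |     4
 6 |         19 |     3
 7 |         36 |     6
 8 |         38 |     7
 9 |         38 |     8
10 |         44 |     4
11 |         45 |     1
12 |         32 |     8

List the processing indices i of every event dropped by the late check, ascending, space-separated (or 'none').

3 5 6 12

i=0 t=4 v=3: → [0,10); WM=3
i=1 t=4 v=4: → [0,10); WM=3
i=2 t=21 v=3: → [16,26); WM=20; [0,10) fires=2
i=3 t=18 v=3: DROP (t<20-0); WM=20
i=4 t=33 v=9: → [32,42),[24,34); WM=32; [16,26) fires=1
i=5 t=8 v=4: DROP (t<32-0); WM=32
i=6 t=19 v=3: DROP (t<32-0); WM=32
i=7 t=36 v=6: → [32,42); WM=35; [24,34) fires=1
i=8 t=38 v=7: → [32,42); WM=37
i=9 t=38 v=8: → [32,42); WM=37
i=10 t=44 v=4: → [40,50); WM=43; [32,42) fires=4
i=11 t=45 v=1: → [40,50); WM=44
i=12 t=32 v=8: DROP (t<44-0); WM=44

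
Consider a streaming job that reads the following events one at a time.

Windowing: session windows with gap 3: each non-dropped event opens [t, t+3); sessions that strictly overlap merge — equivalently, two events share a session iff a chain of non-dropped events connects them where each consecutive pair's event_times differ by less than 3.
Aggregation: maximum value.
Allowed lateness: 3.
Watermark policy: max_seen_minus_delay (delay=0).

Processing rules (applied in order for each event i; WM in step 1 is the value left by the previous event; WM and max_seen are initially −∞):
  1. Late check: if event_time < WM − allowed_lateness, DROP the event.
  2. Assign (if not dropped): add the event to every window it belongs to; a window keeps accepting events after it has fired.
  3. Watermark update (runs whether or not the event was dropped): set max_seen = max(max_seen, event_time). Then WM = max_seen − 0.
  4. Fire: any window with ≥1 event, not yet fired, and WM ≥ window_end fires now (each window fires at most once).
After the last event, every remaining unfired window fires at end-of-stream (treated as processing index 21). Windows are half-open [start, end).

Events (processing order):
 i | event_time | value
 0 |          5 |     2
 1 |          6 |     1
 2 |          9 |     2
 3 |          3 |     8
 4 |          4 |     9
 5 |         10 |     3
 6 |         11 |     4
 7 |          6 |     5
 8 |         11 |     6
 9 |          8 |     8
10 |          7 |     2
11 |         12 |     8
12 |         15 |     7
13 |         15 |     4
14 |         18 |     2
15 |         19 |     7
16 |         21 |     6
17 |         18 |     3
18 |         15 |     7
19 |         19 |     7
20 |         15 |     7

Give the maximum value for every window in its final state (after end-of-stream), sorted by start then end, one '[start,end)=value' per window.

i=0 t=5 v=2: → [5,8); WM=5
i=1 t=6 v=1: → [5,9); WM=6
i=2 t=9 v=2: → [9,12); WM=9
i=3 t=3 v=8: DROP (t<9-3); WM=9
i=4 t=4 v=9: DROP (t<9-3); WM=9
i=5 t=10 v=3: → [9,13); WM=10
i=6 t=11 v=4: → [9,14); WM=11
i=7 t=6 v=5: DROP (t<11-3); WM=11
i=8 t=11 v=6: → [9,14); WM=11
i=9 t=8 v=8: → [5,14); WM=11
i=10 t=7 v=2: DROP (t<11-3); WM=11
i=11 t=12 v=8: → [5,15); WM=12
i=12 t=15 v=7: → [15,18); WM=15
i=13 t=15 v=4: → [15,18); WM=15
i=14 t=18 v=2: → [18,21); WM=18
i=15 t=19 v=7: → [18,22); WM=19
i=16 t=21 v=6: → [18,24); WM=21
i=17 t=18 v=3: → [18,24); WM=21
i=18 t=15 v=7: DROP (t<21-3); WM=21
i=19 t=19 v=7: → [18,24); WM=21
i=20 t=15 v=7: DROP (t<21-3); WM=21

[5,15)=8 [15,18)=7 [18,24)=7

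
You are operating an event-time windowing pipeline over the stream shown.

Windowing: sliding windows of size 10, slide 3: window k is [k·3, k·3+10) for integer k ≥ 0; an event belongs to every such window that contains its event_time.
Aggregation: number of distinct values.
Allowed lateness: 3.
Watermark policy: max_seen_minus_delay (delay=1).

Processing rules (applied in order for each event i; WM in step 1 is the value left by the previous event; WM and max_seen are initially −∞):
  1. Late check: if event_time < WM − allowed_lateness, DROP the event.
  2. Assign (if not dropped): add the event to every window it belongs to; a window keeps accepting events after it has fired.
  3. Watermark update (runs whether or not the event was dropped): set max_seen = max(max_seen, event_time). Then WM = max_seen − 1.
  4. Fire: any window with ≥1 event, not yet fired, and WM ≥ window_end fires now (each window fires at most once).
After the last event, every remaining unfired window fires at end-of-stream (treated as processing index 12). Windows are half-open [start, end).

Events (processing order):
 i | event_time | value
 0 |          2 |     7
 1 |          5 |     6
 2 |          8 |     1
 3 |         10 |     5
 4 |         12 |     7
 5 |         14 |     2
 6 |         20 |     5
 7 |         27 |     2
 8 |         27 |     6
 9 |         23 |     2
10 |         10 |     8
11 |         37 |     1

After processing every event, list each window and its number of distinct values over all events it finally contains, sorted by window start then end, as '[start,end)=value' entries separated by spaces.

[0,10)=3 [3,13)=4 [6,16)=4 [9,19)=3 [12,22)=3 [15,25)=2 [18,28)=3 [21,31)=2 [24,34)=2 [27,37)=2 [30,40)=1 [33,43)=1 [36,46)=1

i=0 t=2 v=7: → [0,10); WM=1
i=1 t=5 v=6: → [3,13),[0,10); WM=4
i=2 t=8 v=1: → [6,16),[3,13),[0,10); WM=7
i=3 t=10 v=5: → [9,19),[6,16),[3,13); WM=9
i=4 t=12 v=7: → [12,22),[9,19),[6,16),[3,13); WM=11; [0,10) fires=3
i=5 t=14 v=2: → [12,22),[9,19),[6,16); WM=13; [3,13) fires=4
i=6 t=20 v=5: → [18,28),[15,25),[12,22); WM=19; [6,16) fires=4 [9,19) fires=3
i=7 t=27 v=2: → [27,37),[24,34),[21,31),[18,28); WM=26; [12,22) fires=3 [15,25) fires=1
i=8 t=27 v=6: → [27,37),[24,34),[21,31),[18,28); WM=26
i=9 t=23 v=2: → [21,31),[18,28),[15,25); WM=26
i=10 t=10 v=8: DROP (t<26-3); WM=26
i=11 t=37 v=1: → [36,46),[33,43),[30,40); WM=36; [18,28) fires=3 [21,31) fires=2 [24,34) fires=2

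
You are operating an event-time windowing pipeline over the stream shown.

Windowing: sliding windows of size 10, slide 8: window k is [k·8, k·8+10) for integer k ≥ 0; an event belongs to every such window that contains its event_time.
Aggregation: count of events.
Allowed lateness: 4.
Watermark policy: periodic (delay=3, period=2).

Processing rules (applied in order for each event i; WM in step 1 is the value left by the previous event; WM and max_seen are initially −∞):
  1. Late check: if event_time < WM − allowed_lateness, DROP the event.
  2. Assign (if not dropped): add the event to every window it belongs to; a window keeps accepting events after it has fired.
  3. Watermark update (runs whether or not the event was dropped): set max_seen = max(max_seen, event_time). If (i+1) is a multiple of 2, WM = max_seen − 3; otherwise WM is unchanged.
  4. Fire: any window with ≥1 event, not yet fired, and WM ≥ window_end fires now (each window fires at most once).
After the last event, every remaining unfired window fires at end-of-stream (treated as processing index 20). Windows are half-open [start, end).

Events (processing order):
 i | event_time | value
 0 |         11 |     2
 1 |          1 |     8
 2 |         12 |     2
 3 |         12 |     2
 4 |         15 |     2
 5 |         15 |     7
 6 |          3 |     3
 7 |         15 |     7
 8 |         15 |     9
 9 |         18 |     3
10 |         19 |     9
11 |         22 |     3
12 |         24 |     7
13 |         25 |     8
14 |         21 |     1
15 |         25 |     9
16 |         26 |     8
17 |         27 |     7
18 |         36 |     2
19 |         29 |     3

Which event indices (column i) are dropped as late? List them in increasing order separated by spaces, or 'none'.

6

i=0 t=11 v=2: → [8,18); WM=−∞
i=1 t=1 v=8: → [0,10); WM=8
i=2 t=12 v=2: → [8,18); WM=8
i=3 t=12 v=2: → [8,18); WM=9
i=4 t=15 v=2: → [8,18); WM=9
i=5 t=15 v=7: → [8,18); WM=12; [0,10) fires=1
i=6 t=3 v=3: DROP (t<12-4); WM=12
i=7 t=15 v=7: → [8,18); WM=12
i=8 t=15 v=9: → [8,18); WM=12
i=9 t=18 v=3: → [16,26); WM=15
i=10 t=19 v=9: → [16,26); WM=15
i=11 t=22 v=3: → [16,26); WM=19; [8,18) fires=7
i=12 t=24 v=7: → [24,34),[16,26); WM=19
i=13 t=25 v=8: → [24,34),[16,26); WM=22
i=14 t=21 v=1: → [16,26); WM=22
i=15 t=25 v=9: → [24,34),[16,26); WM=22
i=16 t=26 v=8: → [24,34); WM=22
i=17 t=27 v=7: → [24,34); WM=24
i=18 t=36 v=2: → [32,42); WM=24
i=19 t=29 v=3: → [24,34); WM=33; [16,26) fires=7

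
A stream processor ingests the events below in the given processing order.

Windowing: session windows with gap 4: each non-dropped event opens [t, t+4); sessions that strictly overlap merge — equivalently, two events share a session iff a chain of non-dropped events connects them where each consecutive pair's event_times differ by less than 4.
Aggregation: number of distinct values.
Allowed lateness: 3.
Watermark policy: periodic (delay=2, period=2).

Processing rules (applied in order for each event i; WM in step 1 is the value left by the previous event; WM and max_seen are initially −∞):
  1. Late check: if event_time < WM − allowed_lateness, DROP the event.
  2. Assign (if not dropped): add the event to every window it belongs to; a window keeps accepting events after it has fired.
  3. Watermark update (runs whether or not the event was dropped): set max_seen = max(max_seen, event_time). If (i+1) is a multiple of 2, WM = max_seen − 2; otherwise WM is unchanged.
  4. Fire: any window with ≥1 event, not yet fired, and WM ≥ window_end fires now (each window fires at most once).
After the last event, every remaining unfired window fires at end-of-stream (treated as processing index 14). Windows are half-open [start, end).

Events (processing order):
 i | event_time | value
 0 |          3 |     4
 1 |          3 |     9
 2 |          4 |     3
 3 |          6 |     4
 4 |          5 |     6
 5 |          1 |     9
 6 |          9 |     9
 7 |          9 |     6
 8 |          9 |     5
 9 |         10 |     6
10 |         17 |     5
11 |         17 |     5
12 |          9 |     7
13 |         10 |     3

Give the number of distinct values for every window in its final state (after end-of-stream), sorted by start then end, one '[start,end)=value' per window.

[1,14)=5 [17,21)=1

i=0 t=3 v=4: → [3,7); WM=−∞
i=1 t=3 v=9: → [3,7); WM=1
i=2 t=4 v=3: → [3,8); WM=1
i=3 t=6 v=4: → [3,10); WM=4
i=4 t=5 v=6: → [3,10); WM=4
i=5 t=1 v=9: → [1,10); WM=4
i=6 t=9 v=9: → [1,13); WM=4
i=7 t=9 v=6: → [1,13); WM=7
i=8 t=9 v=5: → [1,13); WM=7
i=9 t=10 v=6: → [1,14); WM=8
i=10 t=17 v=5: → [17,21); WM=8
i=11 t=17 v=5: → [17,21); WM=15
i=12 t=9 v=7: DROP (t<15-3); WM=15
i=13 t=10 v=3: DROP (t<15-3); WM=15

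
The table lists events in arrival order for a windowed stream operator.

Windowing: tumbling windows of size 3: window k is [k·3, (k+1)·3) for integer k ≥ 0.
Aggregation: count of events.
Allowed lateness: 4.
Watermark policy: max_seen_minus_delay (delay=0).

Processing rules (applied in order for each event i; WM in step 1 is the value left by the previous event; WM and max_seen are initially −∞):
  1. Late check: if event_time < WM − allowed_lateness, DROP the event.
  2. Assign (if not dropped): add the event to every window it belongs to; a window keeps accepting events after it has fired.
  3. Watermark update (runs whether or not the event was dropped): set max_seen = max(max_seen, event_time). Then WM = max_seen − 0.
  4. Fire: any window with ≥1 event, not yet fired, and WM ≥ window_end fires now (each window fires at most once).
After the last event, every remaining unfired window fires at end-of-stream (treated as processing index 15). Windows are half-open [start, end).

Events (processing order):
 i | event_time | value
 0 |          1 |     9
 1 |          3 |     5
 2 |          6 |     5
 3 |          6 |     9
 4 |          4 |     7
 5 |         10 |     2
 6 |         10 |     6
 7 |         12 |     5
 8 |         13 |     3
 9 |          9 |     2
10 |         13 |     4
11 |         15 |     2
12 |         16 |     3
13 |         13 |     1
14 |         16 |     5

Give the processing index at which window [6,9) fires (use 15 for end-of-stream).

5

i=0 t=1 v=9: → [0,3); WM=1
i=1 t=3 v=5: → [3,6); WM=3; [0,3) fires=1
i=2 t=6 v=5: → [6,9); WM=6; [3,6) fires=1
i=3 t=6 v=9: → [6,9); WM=6
i=4 t=4 v=7: → [3,6); WM=6
i=5 t=10 v=2: → [9,12); WM=10; [6,9) fires=2
i=6 t=10 v=6: → [9,12); WM=10
i=7 t=12 v=5: → [12,15); WM=12; [9,12) fires=2
i=8 t=13 v=3: → [12,15); WM=13
i=9 t=9 v=2: → [9,12); WM=13
i=10 t=13 v=4: → [12,15); WM=13
i=11 t=15 v=2: → [15,18); WM=15; [12,15) fires=3
i=12 t=16 v=3: → [15,18); WM=16
i=13 t=13 v=1: → [12,15); WM=16
i=14 t=16 v=5: → [15,18); WM=16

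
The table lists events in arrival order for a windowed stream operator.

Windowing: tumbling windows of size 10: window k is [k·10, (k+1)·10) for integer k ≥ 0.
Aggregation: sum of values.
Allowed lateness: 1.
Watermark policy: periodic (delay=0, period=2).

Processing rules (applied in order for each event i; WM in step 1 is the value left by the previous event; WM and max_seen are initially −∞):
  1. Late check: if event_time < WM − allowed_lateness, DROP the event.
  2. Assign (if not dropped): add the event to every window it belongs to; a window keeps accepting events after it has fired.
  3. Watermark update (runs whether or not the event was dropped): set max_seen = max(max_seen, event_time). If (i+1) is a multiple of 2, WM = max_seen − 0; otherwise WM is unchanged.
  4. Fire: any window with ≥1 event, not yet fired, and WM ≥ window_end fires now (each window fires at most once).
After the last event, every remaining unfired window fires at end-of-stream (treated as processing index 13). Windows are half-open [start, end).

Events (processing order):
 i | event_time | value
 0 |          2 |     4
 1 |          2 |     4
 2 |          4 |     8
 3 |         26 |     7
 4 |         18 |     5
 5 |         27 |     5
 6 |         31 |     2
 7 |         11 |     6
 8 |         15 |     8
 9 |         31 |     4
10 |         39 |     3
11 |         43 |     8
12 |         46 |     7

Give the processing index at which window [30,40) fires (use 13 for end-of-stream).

i=0 t=2 v=4: → [0,10); WM=−∞
i=1 t=2 v=4: → [0,10); WM=2
i=2 t=4 v=8: → [0,10); WM=2
i=3 t=26 v=7: → [20,30); WM=26; [0,10) fires=16
i=4 t=18 v=5: DROP (t<26-1); WM=26
i=5 t=27 v=5: → [20,30); WM=27
i=6 t=31 v=2: → [30,40); WM=27
i=7 t=11 v=6: DROP (t<27-1); WM=31; [20,30) fires=12
i=8 t=15 v=8: DROP (t<31-1); WM=31
i=9 t=31 v=4: → [30,40); WM=31
i=10 t=39 v=3: → [30,40); WM=31
i=11 t=43 v=8: → [40,50); WM=43; [30,40) fires=9
i=12 t=46 v=7: → [40,50); WM=43

11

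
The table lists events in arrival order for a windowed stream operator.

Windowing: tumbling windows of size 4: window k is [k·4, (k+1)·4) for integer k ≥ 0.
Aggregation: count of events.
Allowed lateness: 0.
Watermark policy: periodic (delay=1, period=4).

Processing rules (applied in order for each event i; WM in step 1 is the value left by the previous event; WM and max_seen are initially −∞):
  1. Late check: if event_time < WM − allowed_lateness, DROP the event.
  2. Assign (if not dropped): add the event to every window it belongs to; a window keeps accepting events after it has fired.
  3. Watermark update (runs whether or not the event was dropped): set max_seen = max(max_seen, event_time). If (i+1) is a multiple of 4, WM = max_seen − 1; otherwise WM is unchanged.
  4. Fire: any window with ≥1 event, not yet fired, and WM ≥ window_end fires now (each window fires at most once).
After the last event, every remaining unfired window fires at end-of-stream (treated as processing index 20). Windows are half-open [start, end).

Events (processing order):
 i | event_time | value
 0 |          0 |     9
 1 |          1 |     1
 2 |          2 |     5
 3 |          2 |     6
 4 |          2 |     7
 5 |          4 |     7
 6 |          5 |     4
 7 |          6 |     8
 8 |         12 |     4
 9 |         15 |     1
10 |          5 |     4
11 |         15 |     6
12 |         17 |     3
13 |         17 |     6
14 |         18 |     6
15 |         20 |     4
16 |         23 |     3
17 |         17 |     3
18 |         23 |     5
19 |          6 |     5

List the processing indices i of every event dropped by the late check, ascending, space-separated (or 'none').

i=0 t=0 v=9: → [0,4); WM=−∞
i=1 t=1 v=1: → [0,4); WM=−∞
i=2 t=2 v=5: → [0,4); WM=−∞
i=3 t=2 v=6: → [0,4); WM=1
i=4 t=2 v=7: → [0,4); WM=1
i=5 t=4 v=7: → [4,8); WM=1
i=6 t=5 v=4: → [4,8); WM=1
i=7 t=6 v=8: → [4,8); WM=5; [0,4) fires=5
i=8 t=12 v=4: → [12,16); WM=5
i=9 t=15 v=1: → [12,16); WM=5
i=10 t=5 v=4: → [4,8); WM=5
i=11 t=15 v=6: → [12,16); WM=14; [4,8) fires=4
i=12 t=17 v=3: → [16,20); WM=14
i=13 t=17 v=6: → [16,20); WM=14
i=14 t=18 v=6: → [16,20); WM=14
i=15 t=20 v=4: → [20,24); WM=19; [12,16) fires=3
i=16 t=23 v=3: → [20,24); WM=19
i=17 t=17 v=3: DROP (t<19-0); WM=19
i=18 t=23 v=5: → [20,24); WM=19
i=19 t=6 v=5: DROP (t<19-0); WM=22; [16,20) fires=3

17 19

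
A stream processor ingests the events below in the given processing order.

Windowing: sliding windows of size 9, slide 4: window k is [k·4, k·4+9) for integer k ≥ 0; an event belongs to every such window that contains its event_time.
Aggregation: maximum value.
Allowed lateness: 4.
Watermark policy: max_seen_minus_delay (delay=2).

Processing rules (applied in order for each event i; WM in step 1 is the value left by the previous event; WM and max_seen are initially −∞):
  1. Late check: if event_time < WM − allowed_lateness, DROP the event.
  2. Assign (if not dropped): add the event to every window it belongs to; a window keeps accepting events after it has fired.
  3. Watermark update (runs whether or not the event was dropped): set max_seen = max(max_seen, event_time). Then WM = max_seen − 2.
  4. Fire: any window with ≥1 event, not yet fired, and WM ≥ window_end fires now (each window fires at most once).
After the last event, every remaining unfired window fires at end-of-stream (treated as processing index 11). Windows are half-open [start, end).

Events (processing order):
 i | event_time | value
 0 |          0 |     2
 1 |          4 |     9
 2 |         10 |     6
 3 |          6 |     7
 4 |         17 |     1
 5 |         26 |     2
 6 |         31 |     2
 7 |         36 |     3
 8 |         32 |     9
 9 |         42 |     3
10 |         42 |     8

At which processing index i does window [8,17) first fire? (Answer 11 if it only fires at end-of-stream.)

i=0 t=0 v=2: → [0,9); WM=-2
i=1 t=4 v=9: → [4,13),[0,9); WM=2
i=2 t=10 v=6: → [8,17),[4,13); WM=8
i=3 t=6 v=7: → [4,13),[0,9); WM=8
i=4 t=17 v=1: → [16,25),[12,21); WM=15; [0,9) fires=9 [4,13) fires=9
i=5 t=26 v=2: → [24,33),[20,29); WM=24; [8,17) fires=6 [12,21) fires=1
i=6 t=31 v=2: → [28,37),[24,33); WM=29; [16,25) fires=1 [20,29) fires=2
i=7 t=36 v=3: → [36,45),[32,41),[28,37); WM=34; [24,33) fires=2
i=8 t=32 v=9: → [32,41),[28,37),[24,33); WM=34
i=9 t=42 v=3: → [40,49),[36,45); WM=40; [28,37) fires=9
i=10 t=42 v=8: → [40,49),[36,45); WM=40

5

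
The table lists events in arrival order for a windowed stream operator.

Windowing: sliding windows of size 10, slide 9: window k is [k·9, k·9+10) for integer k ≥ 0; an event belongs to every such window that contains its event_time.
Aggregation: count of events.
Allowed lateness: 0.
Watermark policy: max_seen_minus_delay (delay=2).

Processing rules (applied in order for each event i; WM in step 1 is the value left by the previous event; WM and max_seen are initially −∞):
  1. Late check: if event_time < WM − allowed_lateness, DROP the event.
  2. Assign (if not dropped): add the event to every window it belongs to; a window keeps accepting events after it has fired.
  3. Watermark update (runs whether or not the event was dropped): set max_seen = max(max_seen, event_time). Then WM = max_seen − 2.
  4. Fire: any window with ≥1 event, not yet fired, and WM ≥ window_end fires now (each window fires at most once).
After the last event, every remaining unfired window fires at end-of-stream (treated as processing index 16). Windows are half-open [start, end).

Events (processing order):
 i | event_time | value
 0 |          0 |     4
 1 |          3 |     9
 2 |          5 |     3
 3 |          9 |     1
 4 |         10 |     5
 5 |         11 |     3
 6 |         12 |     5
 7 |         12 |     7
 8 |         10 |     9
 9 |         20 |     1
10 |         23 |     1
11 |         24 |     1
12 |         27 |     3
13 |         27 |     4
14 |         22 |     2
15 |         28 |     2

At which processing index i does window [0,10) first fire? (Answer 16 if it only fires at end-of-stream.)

i=0 t=0 v=4: → [0,10); WM=-2
i=1 t=3 v=9: → [0,10); WM=1
i=2 t=5 v=3: → [0,10); WM=3
i=3 t=9 v=1: → [9,19),[0,10); WM=7
i=4 t=10 v=5: → [9,19); WM=8
i=5 t=11 v=3: → [9,19); WM=9
i=6 t=12 v=5: → [9,19); WM=10; [0,10) fires=4
i=7 t=12 v=7: → [9,19); WM=10
i=8 t=10 v=9: → [9,19); WM=10
i=9 t=20 v=1: → [18,28); WM=18
i=10 t=23 v=1: → [18,28); WM=21; [9,19) fires=6
i=11 t=24 v=1: → [18,28); WM=22
i=12 t=27 v=3: → [27,37),[18,28); WM=25
i=13 t=27 v=4: → [27,37),[18,28); WM=25
i=14 t=22 v=2: DROP (t<25-0); WM=25
i=15 t=28 v=2: → [27,37); WM=26

6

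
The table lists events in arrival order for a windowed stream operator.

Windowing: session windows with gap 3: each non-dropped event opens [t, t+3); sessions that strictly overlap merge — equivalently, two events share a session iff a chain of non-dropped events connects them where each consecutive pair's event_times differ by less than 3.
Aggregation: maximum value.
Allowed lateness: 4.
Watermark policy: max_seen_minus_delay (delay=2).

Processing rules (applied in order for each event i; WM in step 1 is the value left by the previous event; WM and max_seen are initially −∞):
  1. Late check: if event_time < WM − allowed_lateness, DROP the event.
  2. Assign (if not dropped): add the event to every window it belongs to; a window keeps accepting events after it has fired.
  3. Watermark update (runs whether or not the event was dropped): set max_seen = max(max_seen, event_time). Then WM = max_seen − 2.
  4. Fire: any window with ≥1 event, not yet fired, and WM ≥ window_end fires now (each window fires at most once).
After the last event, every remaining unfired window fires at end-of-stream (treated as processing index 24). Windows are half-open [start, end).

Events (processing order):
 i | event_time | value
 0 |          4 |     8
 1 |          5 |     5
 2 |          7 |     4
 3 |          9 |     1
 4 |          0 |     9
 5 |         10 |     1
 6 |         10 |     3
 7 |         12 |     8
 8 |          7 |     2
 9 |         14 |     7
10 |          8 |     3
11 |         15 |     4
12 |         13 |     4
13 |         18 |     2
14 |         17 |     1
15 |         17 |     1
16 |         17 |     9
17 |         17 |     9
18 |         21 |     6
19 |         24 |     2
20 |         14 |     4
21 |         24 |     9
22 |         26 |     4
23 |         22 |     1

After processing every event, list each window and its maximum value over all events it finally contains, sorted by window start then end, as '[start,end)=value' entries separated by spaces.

i=0 t=4 v=8: → [4,7); WM=2
i=1 t=5 v=5: → [4,8); WM=3
i=2 t=7 v=4: → [4,10); WM=5
i=3 t=9 v=1: → [4,12); WM=7
i=4 t=0 v=9: DROP (t<7-4); WM=7
i=5 t=10 v=1: → [4,13); WM=8
i=6 t=10 v=3: → [4,13); WM=8
i=7 t=12 v=8: → [4,15); WM=10
i=8 t=7 v=2: → [4,15); WM=10
i=9 t=14 v=7: → [4,17); WM=12
i=10 t=8 v=3: → [4,17); WM=12
i=11 t=15 v=4: → [4,18); WM=13
i=12 t=13 v=4: → [4,18); WM=13
i=13 t=18 v=2: → [18,21); WM=16
i=14 t=17 v=1: → [4,21); WM=16
i=15 t=17 v=1: → [4,21); WM=16
i=16 t=17 v=9: → [4,21); WM=16
i=17 t=17 v=9: → [4,21); WM=16
i=18 t=21 v=6: → [21,24); WM=19
i=19 t=24 v=2: → [24,27); WM=22
i=20 t=14 v=4: DROP (t<22-4); WM=22
i=21 t=24 v=9: → [24,27); WM=22
i=22 t=26 v=4: → [24,29); WM=24
i=23 t=22 v=1: → [21,29); WM=24

[4,21)=9 [21,29)=9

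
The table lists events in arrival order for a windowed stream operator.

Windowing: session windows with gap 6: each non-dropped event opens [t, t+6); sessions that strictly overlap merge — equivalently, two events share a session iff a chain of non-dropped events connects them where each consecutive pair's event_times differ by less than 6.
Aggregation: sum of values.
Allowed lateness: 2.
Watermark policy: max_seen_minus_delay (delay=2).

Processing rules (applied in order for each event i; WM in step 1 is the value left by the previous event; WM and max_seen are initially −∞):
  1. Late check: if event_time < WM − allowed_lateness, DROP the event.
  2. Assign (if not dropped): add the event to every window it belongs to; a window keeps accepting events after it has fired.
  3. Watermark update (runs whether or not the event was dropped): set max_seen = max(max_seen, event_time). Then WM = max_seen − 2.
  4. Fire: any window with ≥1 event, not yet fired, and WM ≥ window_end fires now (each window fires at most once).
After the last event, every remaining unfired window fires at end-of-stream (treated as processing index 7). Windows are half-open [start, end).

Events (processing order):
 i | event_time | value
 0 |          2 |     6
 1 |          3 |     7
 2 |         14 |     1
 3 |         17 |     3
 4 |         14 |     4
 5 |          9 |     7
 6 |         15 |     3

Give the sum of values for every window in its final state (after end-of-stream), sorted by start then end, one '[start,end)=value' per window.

i=0 t=2 v=6: → [2,8); WM=0
i=1 t=3 v=7: → [2,9); WM=1
i=2 t=14 v=1: → [14,20); WM=12
i=3 t=17 v=3: → [14,23); WM=15
i=4 t=14 v=4: → [14,23); WM=15
i=5 t=9 v=7: DROP (t<15-2); WM=15
i=6 t=15 v=3: → [14,23); WM=15

[2,9)=13 [14,23)=11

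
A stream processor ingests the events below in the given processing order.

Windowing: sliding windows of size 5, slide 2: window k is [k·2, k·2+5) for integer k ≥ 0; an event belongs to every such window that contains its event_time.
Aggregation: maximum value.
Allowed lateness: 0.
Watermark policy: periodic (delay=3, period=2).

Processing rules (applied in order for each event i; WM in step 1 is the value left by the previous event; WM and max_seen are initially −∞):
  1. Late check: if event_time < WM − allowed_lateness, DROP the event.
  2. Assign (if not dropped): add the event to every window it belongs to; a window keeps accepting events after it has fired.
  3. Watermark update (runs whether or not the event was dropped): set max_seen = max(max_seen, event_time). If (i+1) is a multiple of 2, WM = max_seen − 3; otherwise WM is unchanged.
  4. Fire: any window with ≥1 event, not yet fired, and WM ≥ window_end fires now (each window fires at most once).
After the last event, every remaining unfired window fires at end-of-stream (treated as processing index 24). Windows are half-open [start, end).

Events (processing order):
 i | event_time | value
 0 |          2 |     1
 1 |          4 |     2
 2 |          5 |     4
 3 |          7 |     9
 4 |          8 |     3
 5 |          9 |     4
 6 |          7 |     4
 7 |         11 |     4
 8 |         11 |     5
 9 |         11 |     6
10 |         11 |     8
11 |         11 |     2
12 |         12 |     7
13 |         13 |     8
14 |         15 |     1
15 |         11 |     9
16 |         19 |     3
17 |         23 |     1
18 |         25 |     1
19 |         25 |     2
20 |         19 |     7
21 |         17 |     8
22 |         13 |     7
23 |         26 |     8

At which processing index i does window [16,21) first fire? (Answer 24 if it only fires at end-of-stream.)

i=0 t=2 v=1: → [2,7),[0,5); WM=−∞
i=1 t=4 v=2: → [4,9),[2,7),[0,5); WM=1
i=2 t=5 v=4: → [4,9),[2,7); WM=1
i=3 t=7 v=9: → [6,11),[4,9); WM=4
i=4 t=8 v=3: → [8,13),[6,11),[4,9); WM=4
i=5 t=9 v=4: → [8,13),[6,11); WM=6; [0,5) fires=2
i=6 t=7 v=4: → [6,11),[4,9); WM=6
i=7 t=11 v=4: → [10,15),[8,13); WM=8; [2,7) fires=4
i=8 t=11 v=5: → [10,15),[8,13); WM=8
i=9 t=11 v=6: → [10,15),[8,13); WM=8
i=10 t=11 v=8: → [10,15),[8,13); WM=8
i=11 t=11 v=2: → [10,15),[8,13); WM=8
i=12 t=12 v=7: → [12,17),[10,15),[8,13); WM=8
i=13 t=13 v=8: → [12,17),[10,15); WM=10; [4,9) fires=9
i=14 t=15 v=1: → [14,19),[12,17); WM=10
i=15 t=11 v=9: → [10,15),[8,13); WM=12; [6,11) fires=9
i=16 t=19 v=3: → [18,23),[16,21); WM=12
i=17 t=23 v=1: → [22,27),[20,25); WM=20; [8,13) fires=9 [10,15) fires=9 [12,17) fires=8 [14,19) fires=1
i=18 t=25 v=1: → [24,29),[22,27); WM=20
i=19 t=25 v=2: → [24,29),[22,27); WM=22; [16,21) fires=3
i=20 t=19 v=7: DROP (t<22-0); WM=22
i=21 t=17 v=8: DROP (t<22-0); WM=22
i=22 t=13 v=7: DROP (t<22-0); WM=22
i=23 t=26 v=8: → [26,31),[24,29),[22,27); WM=23; [18,23) fires=3

19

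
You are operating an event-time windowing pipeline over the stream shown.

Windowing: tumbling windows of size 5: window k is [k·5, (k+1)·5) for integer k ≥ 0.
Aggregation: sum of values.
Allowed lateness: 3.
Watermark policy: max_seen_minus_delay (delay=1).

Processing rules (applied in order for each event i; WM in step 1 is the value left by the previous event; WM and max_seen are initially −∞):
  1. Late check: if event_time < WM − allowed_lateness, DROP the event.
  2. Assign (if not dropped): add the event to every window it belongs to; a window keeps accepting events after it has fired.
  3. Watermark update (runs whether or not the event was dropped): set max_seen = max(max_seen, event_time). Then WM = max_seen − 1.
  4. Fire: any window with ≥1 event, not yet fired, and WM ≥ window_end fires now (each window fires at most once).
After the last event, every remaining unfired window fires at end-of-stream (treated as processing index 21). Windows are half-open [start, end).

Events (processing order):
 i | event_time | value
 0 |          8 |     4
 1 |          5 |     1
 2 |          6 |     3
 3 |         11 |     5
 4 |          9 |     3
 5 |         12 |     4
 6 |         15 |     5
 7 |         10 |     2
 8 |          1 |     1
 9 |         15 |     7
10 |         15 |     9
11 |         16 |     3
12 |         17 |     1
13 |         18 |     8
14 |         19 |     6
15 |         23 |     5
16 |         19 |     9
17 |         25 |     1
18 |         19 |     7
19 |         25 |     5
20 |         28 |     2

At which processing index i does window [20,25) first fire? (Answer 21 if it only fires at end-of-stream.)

20

i=0 t=8 v=4: → [5,10); WM=7
i=1 t=5 v=1: → [5,10); WM=7
i=2 t=6 v=3: → [5,10); WM=7
i=3 t=11 v=5: → [10,15); WM=10; [5,10) fires=8
i=4 t=9 v=3: → [5,10); WM=10
i=5 t=12 v=4: → [10,15); WM=11
i=6 t=15 v=5: → [15,20); WM=14
i=7 t=10 v=2: DROP (t<14-3); WM=14
i=8 t=1 v=1: DROP (t<14-3); WM=14
i=9 t=15 v=7: → [15,20); WM=14
i=10 t=15 v=9: → [15,20); WM=14
i=11 t=16 v=3: → [15,20); WM=15; [10,15) fires=9
i=12 t=17 v=1: → [15,20); WM=16
i=13 t=18 v=8: → [15,20); WM=17
i=14 t=19 v=6: → [15,20); WM=18
i=15 t=23 v=5: → [20,25); WM=22; [15,20) fires=39
i=16 t=19 v=9: → [15,20); WM=22
i=17 t=25 v=1: → [25,30); WM=24
i=18 t=19 v=7: DROP (t<24-3); WM=24
i=19 t=25 v=5: → [25,30); WM=24
i=20 t=28 v=2: → [25,30); WM=27; [20,25) fires=5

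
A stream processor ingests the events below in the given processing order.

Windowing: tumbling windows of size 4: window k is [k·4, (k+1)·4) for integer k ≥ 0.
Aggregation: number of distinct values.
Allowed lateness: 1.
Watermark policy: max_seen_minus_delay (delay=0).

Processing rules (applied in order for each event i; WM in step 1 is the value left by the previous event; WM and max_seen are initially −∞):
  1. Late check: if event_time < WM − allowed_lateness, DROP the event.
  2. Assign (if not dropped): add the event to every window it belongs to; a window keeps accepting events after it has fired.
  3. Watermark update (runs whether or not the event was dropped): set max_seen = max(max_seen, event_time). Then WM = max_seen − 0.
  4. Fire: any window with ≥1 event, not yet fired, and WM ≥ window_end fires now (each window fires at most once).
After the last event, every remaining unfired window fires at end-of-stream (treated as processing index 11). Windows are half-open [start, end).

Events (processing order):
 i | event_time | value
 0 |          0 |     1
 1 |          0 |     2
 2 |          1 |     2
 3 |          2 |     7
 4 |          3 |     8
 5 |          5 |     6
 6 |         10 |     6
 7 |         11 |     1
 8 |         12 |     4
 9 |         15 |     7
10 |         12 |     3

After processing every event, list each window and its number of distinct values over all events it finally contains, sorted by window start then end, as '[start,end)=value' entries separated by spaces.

i=0 t=0 v=1: → [0,4); WM=0
i=1 t=0 v=2: → [0,4); WM=0
i=2 t=1 v=2: → [0,4); WM=1
i=3 t=2 v=7: → [0,4); WM=2
i=4 t=3 v=8: → [0,4); WM=3
i=5 t=5 v=6: → [4,8); WM=5; [0,4) fires=4
i=6 t=10 v=6: → [8,12); WM=10; [4,8) fires=1
i=7 t=11 v=1: → [8,12); WM=11
i=8 t=12 v=4: → [12,16); WM=12; [8,12) fires=2
i=9 t=15 v=7: → [12,16); WM=15
i=10 t=12 v=3: DROP (t<15-1); WM=15

[0,4)=4 [4,8)=1 [8,12)=2 [12,16)=2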